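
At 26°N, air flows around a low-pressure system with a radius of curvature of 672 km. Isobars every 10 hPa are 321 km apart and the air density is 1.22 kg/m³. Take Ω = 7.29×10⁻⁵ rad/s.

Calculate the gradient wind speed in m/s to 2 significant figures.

25 m/s

Coriolis parameter at 26°N:
f = 2Ω sin φ = 2 × 7.29×10⁻⁵ × sin 26° = 6.39×10⁻⁵ s⁻¹
Pressure gradient: |∂P/∂n| = 1000 Pa / 321000 m = 3.12×10⁻³ Pa/m
Geostrophic speed: V_g = |∂P/∂n|/(fρ) = 3.12×10⁻³/(6.39×10⁻⁵ × 1.22) = 40.0 m/s
Around a low, centrifugal force acts outward with Coriolis, so pressure-gradient force balances both:
(1/ρ)|∂P/∂n| = fV + V²/R  →  V² + fR·V − fR·V_g = 0
With fR = 6.39×10⁻⁵ × 672×10³ m = 43.0 m/s:
V = [−fR + √((fR)² + 4 fR V_g)]/2 = [−43.0 + √(43.0² + 4×43.0×40)]/2 = 25.2 m/s
Subgeostrophic (V < V_g = 40 m/s), as expected around a low.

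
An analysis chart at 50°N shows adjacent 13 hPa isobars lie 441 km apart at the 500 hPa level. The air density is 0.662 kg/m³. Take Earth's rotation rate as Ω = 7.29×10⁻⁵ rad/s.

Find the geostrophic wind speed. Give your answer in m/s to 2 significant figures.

Coriolis parameter at 50°N:
f = 2Ω sin φ = 2 × 7.29×10⁻⁵ × sin 50° = 1.12×10⁻⁴ s⁻¹
Pressure gradient: |∂P/∂n| = 1300 Pa / 441000 m = 2.95×10⁻³ Pa/m
Geostrophic balance (pressure-gradient force = Coriolis force):
V_g = (1/(fρ)) |∂P/∂n| = 2.95×10⁻³ / (1.12×10⁻⁴ × 0.662) = 39.9 m/s

40 m/s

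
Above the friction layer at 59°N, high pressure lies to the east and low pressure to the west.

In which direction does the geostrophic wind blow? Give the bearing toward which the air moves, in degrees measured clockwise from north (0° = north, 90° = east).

The pressure-gradient force points toward the west (bearing 270°).
Geostrophic balance: in the Northern Hemisphere the Coriolis force deflects motion to the right, so the geostrophic wind blows 90° to the right of the pressure-gradient force (low pressure on the left).
Rotating 270° by 90° clockwise gives 000° — the wind blows toward the north.

000°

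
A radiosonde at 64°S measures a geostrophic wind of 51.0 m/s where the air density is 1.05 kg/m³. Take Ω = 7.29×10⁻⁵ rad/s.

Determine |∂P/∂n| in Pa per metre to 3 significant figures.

7.02×10⁻³ Pa/m

Coriolis parameter at 64°S:
f = 2Ω sin φ = 2 × 7.29×10⁻⁵ × sin 64° = 1.31×10⁻⁴ s⁻¹
Geostrophic balance rearranged: |∂P/∂n| = f ρ V_g
|∂P/∂n| = 1.31×10⁻⁴ × 1.05 × 51.0 = 7.02×10⁻³ Pa/m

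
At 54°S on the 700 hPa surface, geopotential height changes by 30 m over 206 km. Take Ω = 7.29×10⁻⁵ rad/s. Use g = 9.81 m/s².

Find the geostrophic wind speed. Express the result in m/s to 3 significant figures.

Coriolis parameter at 54°S:
f = 2Ω sin φ = 2 × 7.29×10⁻⁵ × sin 54° = 1.18×10⁻⁴ s⁻¹
Height gradient: |∂Z/∂n| = 30 m / 206000 m = 1.46×10⁻⁴
On a pressure surface, geostrophic balance gives V_g = (g/f)|∂Z/∂n|:
V_g = 9.81 × 1.46×10⁻⁴ / 1.18×10⁻⁴ = 12.1 m/s

12.1 m/s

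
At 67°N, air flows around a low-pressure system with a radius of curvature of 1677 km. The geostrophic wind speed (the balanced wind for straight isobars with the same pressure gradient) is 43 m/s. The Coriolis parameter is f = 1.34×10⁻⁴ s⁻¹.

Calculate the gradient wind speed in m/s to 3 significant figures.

Around a low, centrifugal force acts outward with Coriolis, so pressure-gradient force balances both:
(1/ρ)|∂P/∂n| = fV + V²/R  →  V² + fR·V − fR·V_g = 0
With fR = 1.34×10⁻⁴ × 1677×10³ m = 225 m/s:
V = [−fR + √((fR)² + 4 fR V_g)]/2 = [−225 + √(225² + 4×225×43)]/2 = 36.9 m/s
Subgeostrophic (V < V_g = 43 m/s), as expected around a low.

36.9 m/s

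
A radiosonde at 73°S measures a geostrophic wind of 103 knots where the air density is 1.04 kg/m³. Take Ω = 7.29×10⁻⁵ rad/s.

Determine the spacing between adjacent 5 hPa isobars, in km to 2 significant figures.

65 km

Coriolis parameter at 73°S:
f = 2Ω sin φ = 2 × 7.29×10⁻⁵ × sin 73° = 1.39×10⁻⁴ s⁻¹
Wind speed in SI: 103 knots = 53.0 m/s
Geostrophic balance rearranged: |∂P/∂n| = f ρ V_g
|∂P/∂n| = 1.39×10⁻⁴ × 1.04 × 53.0 = 7.68×10⁻³ Pa/m
Isobar spacing: Δn = ΔP/|∂P/∂n| = 500 Pa / 7.68×10⁻³ Pa/m = 65074 m ≈ 65 km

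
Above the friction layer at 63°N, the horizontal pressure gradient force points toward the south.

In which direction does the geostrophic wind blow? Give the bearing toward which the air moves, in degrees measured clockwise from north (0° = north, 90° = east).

270°

The pressure-gradient force points toward the south (bearing 180°).
Geostrophic balance: in the Northern Hemisphere the Coriolis force deflects motion to the right, so the geostrophic wind blows 90° to the right of the pressure-gradient force (low pressure on the left).
Rotating 180° by 90° clockwise gives 270° — the wind blows toward the west.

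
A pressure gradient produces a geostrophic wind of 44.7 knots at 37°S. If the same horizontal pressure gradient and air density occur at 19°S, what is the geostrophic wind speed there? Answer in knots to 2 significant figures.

With the same pressure gradient and density, V_g ∝ 1/f ∝ 1/sin φ.
V₂ = V₁ · sin φ₁ / sin φ₂ = 44.7 × sin 37° / sin 19°
V₂ = 44.7 × 0.6018/0.3256 = 83 knots

83 knots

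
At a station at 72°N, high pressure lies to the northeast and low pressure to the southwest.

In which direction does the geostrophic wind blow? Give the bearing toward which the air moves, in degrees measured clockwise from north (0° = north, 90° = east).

The pressure-gradient force points toward the southwest (bearing 225°).
Geostrophic balance: in the Northern Hemisphere the Coriolis force deflects motion to the right, so the geostrophic wind blows 90° to the right of the pressure-gradient force (low pressure on the left).
Rotating 225° by 90° clockwise gives 315° — the wind blows toward the northwest.

315°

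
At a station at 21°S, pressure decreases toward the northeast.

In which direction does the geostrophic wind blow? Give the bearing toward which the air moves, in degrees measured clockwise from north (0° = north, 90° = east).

The pressure-gradient force points toward the northeast (bearing 045°).
Geostrophic balance: in the Southern Hemisphere the Coriolis force deflects motion to the left, so the geostrophic wind blows 90° to the left of the pressure-gradient force (low pressure on the right).
Rotating 045° by 90° counterclockwise gives 315° — the wind blows toward the northwest.

315°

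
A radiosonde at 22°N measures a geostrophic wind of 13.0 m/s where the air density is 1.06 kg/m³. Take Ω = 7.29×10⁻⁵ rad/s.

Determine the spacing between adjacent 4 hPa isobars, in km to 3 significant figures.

531 km

Coriolis parameter at 22°N:
f = 2Ω sin φ = 2 × 7.29×10⁻⁵ × sin 22° = 5.46×10⁻⁵ s⁻¹
Geostrophic balance rearranged: |∂P/∂n| = f ρ V_g
|∂P/∂n| = 5.46×10⁻⁵ × 1.06 × 13.0 = 7.53×10⁻⁴ Pa/m
Isobar spacing: Δn = ΔP/|∂P/∂n| = 400 Pa / 7.53×10⁻⁴ Pa/m = 531469 m ≈ 531 km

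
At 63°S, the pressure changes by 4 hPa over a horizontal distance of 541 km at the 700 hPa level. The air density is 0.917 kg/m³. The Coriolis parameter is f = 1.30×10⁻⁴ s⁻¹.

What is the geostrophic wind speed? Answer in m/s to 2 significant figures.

6.2 m/s

Pressure gradient: |∂P/∂n| = 400 Pa / 541000 m = 7.39×10⁻⁴ Pa/m
Geostrophic balance (pressure-gradient force = Coriolis force):
V_g = (1/(fρ)) |∂P/∂n| = 7.39×10⁻⁴ / (1.30×10⁻⁴ × 0.917) = 6.20 m/s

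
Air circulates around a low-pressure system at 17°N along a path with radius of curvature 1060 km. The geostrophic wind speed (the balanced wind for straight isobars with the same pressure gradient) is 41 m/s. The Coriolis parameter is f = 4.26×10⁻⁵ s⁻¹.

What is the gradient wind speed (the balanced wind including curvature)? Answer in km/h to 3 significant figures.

Around a low, centrifugal force acts outward with Coriolis, so pressure-gradient force balances both:
(1/ρ)|∂P/∂n| = fV + V²/R  →  V² + fR·V − fR·V_g = 0
With fR = 4.26×10⁻⁵ × 1060×10³ m = 45.2 m/s:
V = [−fR + √((fR)² + 4 fR V_g)]/2 = [−45.2 + √(45.2² + 4×45.2×41)]/2 = 26 m/s
Subgeostrophic (V < V_g = 41 m/s), as expected around a low.
Converting: 26 m/s × 3.6 = 93.6 km/h

93.6 km/h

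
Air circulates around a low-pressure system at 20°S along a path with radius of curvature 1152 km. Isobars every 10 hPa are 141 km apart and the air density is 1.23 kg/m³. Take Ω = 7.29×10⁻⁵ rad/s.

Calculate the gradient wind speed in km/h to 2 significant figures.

Coriolis parameter at 20°S:
f = 2Ω sin φ = 2 × 7.29×10⁻⁵ × sin 20° = 4.99×10⁻⁵ s⁻¹
Pressure gradient: |∂P/∂n| = 1000 Pa / 141000 m = 7.09×10⁻³ Pa/m
Geostrophic speed: V_g = |∂P/∂n|/(fρ) = 7.09×10⁻³/(4.99×10⁻⁵ × 1.23) = 116 m/s
Around a low, centrifugal force acts outward with Coriolis, so pressure-gradient force balances both:
(1/ρ)|∂P/∂n| = fV + V²/R  →  V² + fR·V − fR·V_g = 0
With fR = 4.99×10⁻⁵ × 1152×10³ m = 57.4 m/s:
V = [−fR + √((fR)² + 4 fR V_g)]/2 = [−57.4 + √(57.4² + 4×57.4×116)]/2 = 57.7 m/s
Subgeostrophic (V < V_g = 116 m/s), as expected around a low.
Converting: 57.7 m/s × 3.6 = 210 km/h

210 km/h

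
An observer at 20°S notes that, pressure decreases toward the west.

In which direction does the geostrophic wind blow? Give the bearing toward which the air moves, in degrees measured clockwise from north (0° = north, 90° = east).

The pressure-gradient force points toward the west (bearing 270°).
Geostrophic balance: in the Southern Hemisphere the Coriolis force deflects motion to the left, so the geostrophic wind blows 90° to the left of the pressure-gradient force (low pressure on the right).
Rotating 270° by 90° counterclockwise gives 180° — the wind blows toward the south.

180°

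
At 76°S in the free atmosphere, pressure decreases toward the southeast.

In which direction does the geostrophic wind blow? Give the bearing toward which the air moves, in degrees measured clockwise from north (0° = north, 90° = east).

The pressure-gradient force points toward the southeast (bearing 135°).
Geostrophic balance: in the Southern Hemisphere the Coriolis force deflects motion to the left, so the geostrophic wind blows 90° to the left of the pressure-gradient force (low pressure on the right).
Rotating 135° by 90° counterclockwise gives 045° — the wind blows toward the northeast.

045°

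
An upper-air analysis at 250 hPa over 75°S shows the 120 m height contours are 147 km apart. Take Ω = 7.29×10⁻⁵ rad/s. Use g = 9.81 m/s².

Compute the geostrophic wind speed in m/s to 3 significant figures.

Coriolis parameter at 75°S:
f = 2Ω sin φ = 2 × 7.29×10⁻⁵ × sin 75° = 1.41×10⁻⁴ s⁻¹
Height gradient: |∂Z/∂n| = 120 m / 147000 m = 8.16×10⁻⁴
On a pressure surface, geostrophic balance gives V_g = (g/f)|∂Z/∂n|:
V_g = 9.81 × 8.16×10⁻⁴ / 1.41×10⁻⁴ = 56.9 m/s

56.9 m/s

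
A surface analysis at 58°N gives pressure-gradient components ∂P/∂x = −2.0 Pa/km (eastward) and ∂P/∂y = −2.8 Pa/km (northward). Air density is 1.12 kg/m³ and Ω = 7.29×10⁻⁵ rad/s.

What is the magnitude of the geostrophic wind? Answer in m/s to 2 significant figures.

25 m/s

Coriolis parameter at 58°N:
f = 2Ω sin φ = 2 × 7.29×10⁻⁵ × sin 58° = 1.24×10⁻⁴ s⁻¹
Component geostrophic relations (x east, y north):
u_g = −(1/(fρ)) ∂P/∂y,  v_g = (1/(fρ)) ∂P/∂x
u_g = −(−2.8×10⁻³)/(1.24×10⁻⁴ × 1.12) = 20.2 m/s;  v_g = (−2.0×10⁻³)/(1.24×10⁻⁴ × 1.12) = −14.4 m/s
|V_g| = √(u_g² + v_g²) = 24.8 m/s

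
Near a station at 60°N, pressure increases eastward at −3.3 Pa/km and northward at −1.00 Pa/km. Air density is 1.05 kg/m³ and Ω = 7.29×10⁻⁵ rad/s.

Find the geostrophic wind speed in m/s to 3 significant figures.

Coriolis parameter at 60°N:
f = 2Ω sin φ = 2 × 7.29×10⁻⁵ × sin 60° = 1.26×10⁻⁴ s⁻¹
Component geostrophic relations (x east, y north):
u_g = −(1/(fρ)) ∂P/∂y,  v_g = (1/(fρ)) ∂P/∂x
u_g = −(−1.00×10⁻³)/(1.26×10⁻⁴ × 1.05) = 7.54 m/s;  v_g = (−3.3×10⁻³)/(1.26×10⁻⁴ × 1.05) = −24.9 m/s
|V_g| = √(u_g² + v_g²) = 26.0 m/s

26.0 m/s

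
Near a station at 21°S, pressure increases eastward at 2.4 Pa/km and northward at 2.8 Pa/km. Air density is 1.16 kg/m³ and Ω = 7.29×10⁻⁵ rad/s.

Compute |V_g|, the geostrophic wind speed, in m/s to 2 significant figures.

61 m/s

Coriolis parameter at 21°S:
f = 2Ω sin φ = 2 × 7.29×10⁻⁵ × sin 21° = 5.23×10⁻⁵ s⁻¹
In the Southern Hemisphere f is negative: f = −5.23×10⁻⁵ s⁻¹.
Component geostrophic relations (x east, y north):
u_g = −(1/(fρ)) ∂P/∂y,  v_g = (1/(fρ)) ∂P/∂x
u_g = −(2.8×10⁻³)/(−5.23×10⁻⁵ × 1.16) = 46.2 m/s;  v_g = (2.4×10⁻³)/(−5.23×10⁻⁵ × 1.16) = −39.6 m/s
|V_g| = √(u_g² + v_g²) = 60.8 m/s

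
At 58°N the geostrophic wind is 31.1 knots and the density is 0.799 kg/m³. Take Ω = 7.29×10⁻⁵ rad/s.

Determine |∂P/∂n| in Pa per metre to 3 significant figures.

Coriolis parameter at 58°N:
f = 2Ω sin φ = 2 × 7.29×10⁻⁵ × sin 58° = 1.24×10⁻⁴ s⁻¹
Wind speed in SI: 31.1 knots = 16.0 m/s
Geostrophic balance rearranged: |∂P/∂n| = f ρ V_g
|∂P/∂n| = 1.24×10⁻⁴ × 0.799 × 16.0 = 1.58×10⁻³ Pa/m

1.58×10⁻³ Pa/m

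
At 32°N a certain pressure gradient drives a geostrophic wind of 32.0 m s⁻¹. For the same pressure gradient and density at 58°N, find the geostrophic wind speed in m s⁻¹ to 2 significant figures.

20 m s⁻¹

With the same pressure gradient and density, V_g ∝ 1/f ∝ 1/sin φ.
V₂ = V₁ · sin φ₁ / sin φ₂ = 32.0 × sin 32° / sin 58°
V₂ = 32.0 × 0.5299/0.8480 = 20 m s⁻¹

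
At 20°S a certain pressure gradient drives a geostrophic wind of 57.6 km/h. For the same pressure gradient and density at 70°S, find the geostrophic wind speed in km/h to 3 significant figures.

21.0 km/h

With the same pressure gradient and density, V_g ∝ 1/f ∝ 1/sin φ.
V₂ = V₁ · sin φ₁ / sin φ₂ = 57.6 × sin 20° / sin 70°
V₂ = 57.6 × 0.3420/0.9397 = 21.0 km/h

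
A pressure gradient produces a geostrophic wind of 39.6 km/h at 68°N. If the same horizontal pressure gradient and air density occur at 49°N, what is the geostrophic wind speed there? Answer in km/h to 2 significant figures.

49 km/h

With the same pressure gradient and density, V_g ∝ 1/f ∝ 1/sin φ.
V₂ = V₁ · sin φ₁ / sin φ₂ = 39.6 × sin 68° / sin 49°
V₂ = 39.6 × 0.9272/0.7547 = 49 km/h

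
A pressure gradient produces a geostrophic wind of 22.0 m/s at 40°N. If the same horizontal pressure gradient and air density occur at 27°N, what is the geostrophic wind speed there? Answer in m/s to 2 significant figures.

31 m/s

With the same pressure gradient and density, V_g ∝ 1/f ∝ 1/sin φ.
V₂ = V₁ · sin φ₁ / sin φ₂ = 22.0 × sin 40° / sin 27°
V₂ = 22.0 × 0.6428/0.4540 = 31 m/s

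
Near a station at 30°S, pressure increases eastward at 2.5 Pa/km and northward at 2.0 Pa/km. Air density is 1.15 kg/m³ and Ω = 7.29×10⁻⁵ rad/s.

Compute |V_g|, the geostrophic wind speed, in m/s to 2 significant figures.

Coriolis parameter at 30°S:
f = 2Ω sin φ = 2 × 7.29×10⁻⁵ × sin 30° = 7.29×10⁻⁵ s⁻¹
In the Southern Hemisphere f is negative: f = −7.29×10⁻⁵ s⁻¹.
Component geostrophic relations (x east, y north):
u_g = −(1/(fρ)) ∂P/∂y,  v_g = (1/(fρ)) ∂P/∂x
u_g = −(2.0×10⁻³)/(−7.29×10⁻⁵ × 1.15) = 23.9 m/s;  v_g = (2.5×10⁻³)/(−7.29×10⁻⁵ × 1.15) = −29.8 m/s
|V_g| = √(u_g² + v_g²) = 38.2 m/s

38 m/s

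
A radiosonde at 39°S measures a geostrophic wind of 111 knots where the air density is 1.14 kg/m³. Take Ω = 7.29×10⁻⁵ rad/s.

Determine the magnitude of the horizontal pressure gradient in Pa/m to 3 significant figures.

Coriolis parameter at 39°S:
f = 2Ω sin φ = 2 × 7.29×10⁻⁵ × sin 39° = 9.18×10⁻⁵ s⁻¹
Wind speed in SI: 111 knots = 57.1 m/s
Geostrophic balance rearranged: |∂P/∂n| = f ρ V_g
|∂P/∂n| = 9.18×10⁻⁵ × 1.14 × 57.1 = 5.97×10⁻³ Pa/m

5.97×10⁻³ Pa/m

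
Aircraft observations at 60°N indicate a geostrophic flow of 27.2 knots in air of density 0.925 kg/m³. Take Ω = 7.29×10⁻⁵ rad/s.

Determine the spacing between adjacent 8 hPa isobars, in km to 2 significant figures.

490 km

Coriolis parameter at 60°N:
f = 2Ω sin φ = 2 × 7.29×10⁻⁵ × sin 60° = 1.26×10⁻⁴ s⁻¹
Wind speed in SI: 27.2 knots = 14.0 m/s
Geostrophic balance rearranged: |∂P/∂n| = f ρ V_g
|∂P/∂n| = 1.26×10⁻⁴ × 0.925 × 14.0 = 1.63×10⁻³ Pa/m
Isobar spacing: Δn = ΔP/|∂P/∂n| = 800 Pa / 1.63×10⁻³ Pa/m = 489500 m ≈ 490 km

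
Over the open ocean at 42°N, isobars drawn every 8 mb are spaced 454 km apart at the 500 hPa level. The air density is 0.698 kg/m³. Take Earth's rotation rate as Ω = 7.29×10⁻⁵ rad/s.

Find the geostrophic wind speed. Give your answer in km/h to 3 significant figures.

Coriolis parameter at 42°N:
f = 2Ω sin φ = 2 × 7.29×10⁻⁵ × sin 42° = 9.76×10⁻⁵ s⁻¹
Pressure gradient: |∂P/∂n| = 800 Pa / 454000 m = 1.76×10⁻³ Pa/m
Geostrophic balance (pressure-gradient force = Coriolis force):
V_g = (1/(fρ)) |∂P/∂n| = 1.76×10⁻³ / (9.76×10⁻⁵ × 0.698) = 25.9 m/s
Converting: 25.9 m/s × 3.6 = 93.2 km/h

93.2 km/h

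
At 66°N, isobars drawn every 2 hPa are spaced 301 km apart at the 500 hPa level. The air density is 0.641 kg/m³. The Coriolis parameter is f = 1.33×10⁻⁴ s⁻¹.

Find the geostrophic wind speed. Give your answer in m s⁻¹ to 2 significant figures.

7.8 m s⁻¹

Pressure gradient: |∂P/∂n| = 200 Pa / 301000 m = 6.64×10⁻⁴ Pa/m
Geostrophic balance (pressure-gradient force = Coriolis force):
V_g = (1/(fρ)) |∂P/∂n| = 6.64×10⁻⁴ / (1.33×10⁻⁴ × 0.641) = 7.79 m/s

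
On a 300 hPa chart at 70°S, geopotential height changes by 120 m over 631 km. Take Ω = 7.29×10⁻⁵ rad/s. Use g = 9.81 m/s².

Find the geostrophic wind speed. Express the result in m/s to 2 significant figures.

Coriolis parameter at 70°S:
f = 2Ω sin φ = 2 × 7.29×10⁻⁵ × sin 70° = 1.37×10⁻⁴ s⁻¹
Height gradient: |∂Z/∂n| = 120 m / 631000 m = 1.90×10⁻⁴
On a pressure surface, geostrophic balance gives V_g = (g/f)|∂Z/∂n|:
V_g = 9.81 × 1.90×10⁻⁴ / 1.37×10⁻⁴ = 13.6 m/s

14 m/s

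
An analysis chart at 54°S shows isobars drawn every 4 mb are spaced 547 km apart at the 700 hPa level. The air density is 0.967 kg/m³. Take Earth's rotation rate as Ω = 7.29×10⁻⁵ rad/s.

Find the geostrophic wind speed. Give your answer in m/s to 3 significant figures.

6.41 m/s

Coriolis parameter at 54°S:
f = 2Ω sin φ = 2 × 7.29×10⁻⁵ × sin 54° = 1.18×10⁻⁴ s⁻¹
Pressure gradient: |∂P/∂n| = 400 Pa / 547000 m = 7.31×10⁻⁴ Pa/m
Geostrophic balance (pressure-gradient force = Coriolis force):
V_g = (1/(fρ)) |∂P/∂n| = 7.31×10⁻⁴ / (1.18×10⁻⁴ × 0.967) = 6.41 m/s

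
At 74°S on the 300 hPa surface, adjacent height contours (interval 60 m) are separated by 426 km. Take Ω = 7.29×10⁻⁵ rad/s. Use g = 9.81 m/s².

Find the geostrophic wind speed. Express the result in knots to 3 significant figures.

19.2 knots

Coriolis parameter at 74°S:
f = 2Ω sin φ = 2 × 7.29×10⁻⁵ × sin 74° = 1.40×10⁻⁴ s⁻¹
Height gradient: |∂Z/∂n| = 60 m / 426000 m = 1.41×10⁻⁴
On a pressure surface, geostrophic balance gives V_g = (g/f)|∂Z/∂n|:
V_g = 9.81 × 1.41×10⁻⁴ / 1.40×10⁻⁴ = 9.86 m/s
Converting: 9.86 m/s × 1.944 = 19.2 knots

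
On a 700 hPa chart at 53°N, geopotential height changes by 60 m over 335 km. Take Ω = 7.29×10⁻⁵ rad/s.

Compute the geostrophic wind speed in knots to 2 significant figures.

29 knots

Coriolis parameter at 53°N:
f = 2Ω sin φ = 2 × 7.29×10⁻⁵ × sin 53° = 1.16×10⁻⁴ s⁻¹
Height gradient: |∂Z/∂n| = 60 m / 335000 m = 1.79×10⁻⁴
On a pressure surface, geostrophic balance gives V_g = (g/f)|∂Z/∂n|:
V_g = 9.81 × 1.79×10⁻⁴ / 1.16×10⁻⁴ = 15.1 m/s
Converting: 15.1 m/s × 1.944 = 29 knots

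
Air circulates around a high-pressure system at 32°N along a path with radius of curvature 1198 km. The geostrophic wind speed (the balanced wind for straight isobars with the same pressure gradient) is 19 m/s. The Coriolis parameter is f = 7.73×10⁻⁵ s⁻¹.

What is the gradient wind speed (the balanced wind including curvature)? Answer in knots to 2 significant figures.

52 knots

Around a high, pressure-gradient force acts outward with centrifugal, so Coriolis balances both:
fV = (1/ρ)|∂P/∂n| + V²/R  →  V² − fR·V + fR·V_g = 0
With fR = 7.73×10⁻⁵ × 1198×10³ m = 92.6 m/s:
V = [fR − √((fR)² − 4 fR V_g)]/2 = [92.6 − √(92.6² − 4×92.6×19)]/2 = 26.7 m/s
Supergeostrophic (V > V_g = 19 m/s), as expected around a high.
Converting: 26.7 m/s × 1.944 = 52 knots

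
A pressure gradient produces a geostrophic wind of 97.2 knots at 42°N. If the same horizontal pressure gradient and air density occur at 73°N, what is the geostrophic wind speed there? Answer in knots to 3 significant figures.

With the same pressure gradient and density, V_g ∝ 1/f ∝ 1/sin φ.
V₂ = V₁ · sin φ₁ / sin φ₂ = 97.2 × sin 42° / sin 73°
V₂ = 97.2 × 0.6691/0.9563 = 68.0 knots

68.0 knots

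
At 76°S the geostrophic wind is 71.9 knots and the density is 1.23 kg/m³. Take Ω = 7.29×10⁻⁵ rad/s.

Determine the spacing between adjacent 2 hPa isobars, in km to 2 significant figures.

31 km

Coriolis parameter at 76°S:
f = 2Ω sin φ = 2 × 7.29×10⁻⁵ × sin 76° = 1.41×10⁻⁴ s⁻¹
Wind speed in SI: 71.9 knots = 37.0 m/s
Geostrophic balance rearranged: |∂P/∂n| = f ρ V_g
|∂P/∂n| = 1.41×10⁻⁴ × 1.23 × 37.0 = 6.44×10⁻³ Pa/m
Isobar spacing: Δn = ΔP/|∂P/∂n| = 200 Pa / 6.44×10⁻³ Pa/m = 31074 m ≈ 31 km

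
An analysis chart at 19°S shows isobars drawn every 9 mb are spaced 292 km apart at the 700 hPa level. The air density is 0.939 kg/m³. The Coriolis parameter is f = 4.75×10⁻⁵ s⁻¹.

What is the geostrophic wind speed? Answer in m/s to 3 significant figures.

69.1 m/s

Pressure gradient: |∂P/∂n| = 900 Pa / 292000 m = 3.08×10⁻³ Pa/m
Geostrophic balance (pressure-gradient force = Coriolis force):
V_g = (1/(fρ)) |∂P/∂n| = 3.08×10⁻³ / (4.75×10⁻⁵ × 0.939) = 69.1 m/s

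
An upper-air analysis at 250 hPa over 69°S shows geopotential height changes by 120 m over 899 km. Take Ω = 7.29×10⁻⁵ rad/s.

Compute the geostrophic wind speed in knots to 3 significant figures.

18.7 knots

Coriolis parameter at 69°S:
f = 2Ω sin φ = 2 × 7.29×10⁻⁵ × sin 69° = 1.36×10⁻⁴ s⁻¹
Height gradient: |∂Z/∂n| = 120 m / 899000 m = 1.33×10⁻⁴
On a pressure surface, geostrophic balance gives V_g = (g/f)|∂Z/∂n|:
V_g = 9.81 × 1.33×10⁻⁴ / 1.36×10⁻⁴ = 9.62 m/s
Converting: 9.62 m/s × 1.944 = 18.7 knots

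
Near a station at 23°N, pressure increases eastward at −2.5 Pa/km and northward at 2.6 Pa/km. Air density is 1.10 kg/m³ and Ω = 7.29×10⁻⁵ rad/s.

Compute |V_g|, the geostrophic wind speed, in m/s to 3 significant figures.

Coriolis parameter at 23°N:
f = 2Ω sin φ = 2 × 7.29×10⁻⁵ × sin 23° = 5.70×10⁻⁵ s⁻¹
Component geostrophic relations (x east, y north):
u_g = −(1/(fρ)) ∂P/∂y,  v_g = (1/(fρ)) ∂P/∂x
u_g = −(2.6×10⁻³)/(5.70×10⁻⁵ × 1.10) = −41.5 m/s;  v_g = (−2.5×10⁻³)/(5.70×10⁻⁵ × 1.10) = −39.9 m/s
|V_g| = √(u_g² + v_g²) = 57.6 m/s

57.6 m/s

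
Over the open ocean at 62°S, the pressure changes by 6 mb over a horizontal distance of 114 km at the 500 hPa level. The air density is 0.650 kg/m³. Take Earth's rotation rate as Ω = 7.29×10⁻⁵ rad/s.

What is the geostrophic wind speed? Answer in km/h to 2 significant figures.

Coriolis parameter at 62°S:
f = 2Ω sin φ = 2 × 7.29×10⁻⁵ × sin 62° = 1.29×10⁻⁴ s⁻¹
Pressure gradient: |∂P/∂n| = 600 Pa / 114000 m = 5.26×10⁻³ Pa/m
Geostrophic balance (pressure-gradient force = Coriolis force):
V_g = (1/(fρ)) |∂P/∂n| = 5.26×10⁻³ / (1.29×10⁻⁴ × 0.650) = 62.9 m/s
Converting: 62.9 m/s × 3.6 = 230 km/h

230 km/h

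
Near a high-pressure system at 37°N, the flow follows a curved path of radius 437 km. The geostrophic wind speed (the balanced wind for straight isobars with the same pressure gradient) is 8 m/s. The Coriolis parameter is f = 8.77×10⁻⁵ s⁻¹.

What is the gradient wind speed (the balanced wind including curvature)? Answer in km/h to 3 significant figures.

41.0 km/h

Around a high, pressure-gradient force acts outward with centrifugal, so Coriolis balances both:
fV = (1/ρ)|∂P/∂n| + V²/R  →  V² − fR·V + fR·V_g = 0
With fR = 8.77×10⁻⁵ × 437×10³ m = 38.3 m/s:
V = [fR − √((fR)² − 4 fR V_g)]/2 = [38.3 − √(38.3² − 4×38.3×8)]/2 = 11.4 m/s
Supergeostrophic (V > V_g = 8 m/s), as expected around a high.
Converting: 11.4 m/s × 3.6 = 41.0 km/h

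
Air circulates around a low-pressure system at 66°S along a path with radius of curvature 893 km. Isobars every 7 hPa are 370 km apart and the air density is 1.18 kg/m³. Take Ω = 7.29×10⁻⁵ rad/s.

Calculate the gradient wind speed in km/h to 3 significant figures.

39.7 km/h

Coriolis parameter at 66°S:
f = 2Ω sin φ = 2 × 7.29×10⁻⁵ × sin 66° = 1.33×10⁻⁴ s⁻¹
Pressure gradient: |∂P/∂n| = 700 Pa / 370000 m = 1.89×10⁻³ Pa/m
Geostrophic speed: V_g = |∂P/∂n|/(fρ) = 1.89×10⁻³/(1.33×10⁻⁴ × 1.18) = 12.0 m/s
Around a low, centrifugal force acts outward with Coriolis, so pressure-gradient force balances both:
(1/ρ)|∂P/∂n| = fV + V²/R  →  V² + fR·V − fR·V_g = 0
With fR = 1.33×10⁻⁴ × 893×10³ m = 119 m/s:
V = [−fR + √((fR)² + 4 fR V_g)]/2 = [−119 + √(119² + 4×119×12)]/2 = 11 m/s
Subgeostrophic (V < V_g = 12 m/s), as expected around a low.
Converting: 11 m/s × 3.6 = 39.7 km/h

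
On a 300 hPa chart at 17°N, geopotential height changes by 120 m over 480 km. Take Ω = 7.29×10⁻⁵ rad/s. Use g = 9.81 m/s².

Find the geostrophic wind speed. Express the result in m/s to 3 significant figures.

Coriolis parameter at 17°N:
f = 2Ω sin φ = 2 × 7.29×10⁻⁵ × sin 17° = 4.26×10⁻⁵ s⁻¹
Height gradient: |∂Z/∂n| = 120 m / 480000 m = 2.50×10⁻⁴
On a pressure surface, geostrophic balance gives V_g = (g/f)|∂Z/∂n|:
V_g = 9.81 × 2.50×10⁻⁴ / 4.26×10⁻⁵ = 57.5 m/s

57.5 m/s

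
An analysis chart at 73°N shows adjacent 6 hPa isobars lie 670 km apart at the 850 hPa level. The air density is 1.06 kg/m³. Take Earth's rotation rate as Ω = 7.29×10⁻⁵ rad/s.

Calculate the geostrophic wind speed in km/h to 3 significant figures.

21.8 km/h

Coriolis parameter at 73°N:
f = 2Ω sin φ = 2 × 7.29×10⁻⁵ × sin 73° = 1.39×10⁻⁴ s⁻¹
Pressure gradient: |∂P/∂n| = 600 Pa / 670000 m = 8.96×10⁻⁴ Pa/m
Geostrophic balance (pressure-gradient force = Coriolis force):
V_g = (1/(fρ)) |∂P/∂n| = 8.96×10⁻⁴ / (1.39×10⁻⁴ × 1.06) = 6.06 m/s
Converting: 6.06 m/s × 3.6 = 21.8 km/h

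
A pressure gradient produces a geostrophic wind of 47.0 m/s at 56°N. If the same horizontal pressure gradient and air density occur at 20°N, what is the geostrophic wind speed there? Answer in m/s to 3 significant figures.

114 m/s

With the same pressure gradient and density, V_g ∝ 1/f ∝ 1/sin φ.
V₂ = V₁ · sin φ₁ / sin φ₂ = 47.0 × sin 56° / sin 20°
V₂ = 47.0 × 0.8290/0.3420 = 114 m/s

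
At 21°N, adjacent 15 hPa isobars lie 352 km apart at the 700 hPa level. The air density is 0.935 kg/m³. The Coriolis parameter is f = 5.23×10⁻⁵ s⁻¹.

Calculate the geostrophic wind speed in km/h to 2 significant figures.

Pressure gradient: |∂P/∂n| = 1500 Pa / 352000 m = 4.26×10⁻³ Pa/m
Geostrophic balance (pressure-gradient force = Coriolis force):
V_g = (1/(fρ)) |∂P/∂n| = 4.26×10⁻³ / (5.23×10⁻⁵ × 0.935) = 87.1 m/s
Converting: 87.1 m/s × 3.6 = 310 km/h

310 km/h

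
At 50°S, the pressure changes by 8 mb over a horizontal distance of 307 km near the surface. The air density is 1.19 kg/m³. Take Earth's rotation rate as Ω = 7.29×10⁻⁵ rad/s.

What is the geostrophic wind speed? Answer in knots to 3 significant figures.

38.1 knots

Coriolis parameter at 50°S:
f = 2Ω sin φ = 2 × 7.29×10⁻⁵ × sin 50° = 1.12×10⁻⁴ s⁻¹
Pressure gradient: |∂P/∂n| = 800 Pa / 307000 m = 2.61×10⁻³ Pa/m
Geostrophic balance (pressure-gradient force = Coriolis force):
V_g = (1/(fρ)) |∂P/∂n| = 2.61×10⁻³ / (1.12×10⁻⁴ × 1.19) = 19.6 m/s
Converting: 19.6 m/s × 1.944 = 38.1 knots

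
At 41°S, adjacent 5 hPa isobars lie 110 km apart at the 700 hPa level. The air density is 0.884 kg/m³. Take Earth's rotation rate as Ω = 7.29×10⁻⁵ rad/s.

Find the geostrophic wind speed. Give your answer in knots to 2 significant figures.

Coriolis parameter at 41°S:
f = 2Ω sin φ = 2 × 7.29×10⁻⁵ × sin 41° = 9.57×10⁻⁵ s⁻¹
Pressure gradient: |∂P/∂n| = 500 Pa / 110000 m = 4.55×10⁻³ Pa/m
Geostrophic balance (pressure-gradient force = Coriolis force):
V_g = (1/(fρ)) |∂P/∂n| = 4.55×10⁻³ / (9.57×10⁻⁵ × 0.884) = 53.8 m/s
Converting: 53.8 m/s × 1.944 = 100 knots

100 knots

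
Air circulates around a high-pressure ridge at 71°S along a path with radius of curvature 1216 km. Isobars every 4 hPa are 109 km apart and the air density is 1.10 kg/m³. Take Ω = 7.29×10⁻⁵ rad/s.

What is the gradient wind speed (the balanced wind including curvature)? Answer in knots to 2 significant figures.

Coriolis parameter at 71°S:
f = 2Ω sin φ = 2 × 7.29×10⁻⁵ × sin 71° = 1.38×10⁻⁴ s⁻¹
Pressure gradient: |∂P/∂n| = 400 Pa / 109000 m = 3.67×10⁻³ Pa/m
Geostrophic speed: V_g = |∂P/∂n|/(fρ) = 3.67×10⁻³/(1.38×10⁻⁴ × 1.10) = 24.2 m/s
Around a high, pressure-gradient force acts outward with centrifugal, so Coriolis balances both:
fV = (1/ρ)|∂P/∂n| + V²/R  →  V² − fR·V + fR·V_g = 0
With fR = 1.38×10⁻⁴ × 1216×10³ m = 168 m/s:
V = [fR − √((fR)² − 4 fR V_g)]/2 = [168 − √(168² − 4×168×24.2)]/2 = 29.3 m/s
Supergeostrophic (V > V_g = 24.2 m/s), as expected around a high.
Converting: 29.3 m/s × 1.944 = 57 knots

57 knots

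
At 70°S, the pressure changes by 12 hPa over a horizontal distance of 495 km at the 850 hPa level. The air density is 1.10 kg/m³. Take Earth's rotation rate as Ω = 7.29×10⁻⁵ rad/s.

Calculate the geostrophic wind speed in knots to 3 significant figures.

31.3 knots

Coriolis parameter at 70°S:
f = 2Ω sin φ = 2 × 7.29×10⁻⁵ × sin 70° = 1.37×10⁻⁴ s⁻¹
Pressure gradient: |∂P/∂n| = 1200 Pa / 495000 m = 2.42×10⁻³ Pa/m
Geostrophic balance (pressure-gradient force = Coriolis force):
V_g = (1/(fρ)) |∂P/∂n| = 2.42×10⁻³ / (1.37×10⁻⁴ × 1.10) = 16.1 m/s
Converting: 16.1 m/s × 1.944 = 31.3 knots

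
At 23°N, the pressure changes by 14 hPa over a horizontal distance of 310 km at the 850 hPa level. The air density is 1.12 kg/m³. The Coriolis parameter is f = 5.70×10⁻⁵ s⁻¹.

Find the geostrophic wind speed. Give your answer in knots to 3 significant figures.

Pressure gradient: |∂P/∂n| = 1400 Pa / 310000 m = 4.52×10⁻³ Pa/m
Geostrophic balance (pressure-gradient force = Coriolis force):
V_g = (1/(fρ)) |∂P/∂n| = 4.52×10⁻³ / (5.70×10⁻⁵ × 1.12) = 70.7 m/s
Converting: 70.7 m/s × 1.944 = 138 knots

138 knots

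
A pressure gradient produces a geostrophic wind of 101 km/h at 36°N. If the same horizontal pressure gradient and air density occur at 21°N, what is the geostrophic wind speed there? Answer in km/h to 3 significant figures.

With the same pressure gradient and density, V_g ∝ 1/f ∝ 1/sin φ.
V₂ = V₁ · sin φ₁ / sin φ₂ = 101 × sin 36° / sin 21°
V₂ = 101 × 0.5878/0.3584 = 166 km/h

166 km/h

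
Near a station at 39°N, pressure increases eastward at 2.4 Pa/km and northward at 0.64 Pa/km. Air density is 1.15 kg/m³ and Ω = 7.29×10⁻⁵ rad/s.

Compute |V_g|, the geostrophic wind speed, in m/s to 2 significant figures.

24 m/s

Coriolis parameter at 39°N:
f = 2Ω sin φ = 2 × 7.29×10⁻⁵ × sin 39° = 9.18×10⁻⁵ s⁻¹
Component geostrophic relations (x east, y north):
u_g = −(1/(fρ)) ∂P/∂y,  v_g = (1/(fρ)) ∂P/∂x
u_g = −(0.64×10⁻³)/(9.18×10⁻⁵ × 1.15) = −6.07 m/s;  v_g = (2.4×10⁻³)/(9.18×10⁻⁵ × 1.15) = 22.7 m/s
|V_g| = √(u_g² + v_g²) = 23.5 m/s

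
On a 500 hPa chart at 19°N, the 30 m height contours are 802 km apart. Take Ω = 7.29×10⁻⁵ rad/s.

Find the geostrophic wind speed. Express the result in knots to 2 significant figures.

Coriolis parameter at 19°N:
f = 2Ω sin φ = 2 × 7.29×10⁻⁵ × sin 19° = 4.75×10⁻⁵ s⁻¹
Height gradient: |∂Z/∂n| = 30 m / 802000 m = 3.74×10⁻⁵
On a pressure surface, geostrophic balance gives V_g = (g/f)|∂Z/∂n|:
V_g = 9.81 × 3.74×10⁻⁵ / 4.75×10⁻⁵ = 7.73 m/s
Converting: 7.73 m/s × 1.944 = 15 knots

15 knots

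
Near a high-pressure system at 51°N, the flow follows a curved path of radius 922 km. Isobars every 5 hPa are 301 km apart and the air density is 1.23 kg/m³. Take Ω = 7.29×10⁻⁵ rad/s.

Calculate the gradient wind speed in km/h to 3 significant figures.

49.4 km/h

Coriolis parameter at 51°N:
f = 2Ω sin φ = 2 × 7.29×10⁻⁵ × sin 51° = 1.13×10⁻⁴ s⁻¹
Pressure gradient: |∂P/∂n| = 500 Pa / 301000 m = 1.66×10⁻³ Pa/m
Geostrophic speed: V_g = |∂P/∂n|/(fρ) = 1.66×10⁻³/(1.13×10⁻⁴ × 1.23) = 11.9 m/s
Around a high, pressure-gradient force acts outward with centrifugal, so Coriolis balances both:
fV = (1/ρ)|∂P/∂n| + V²/R  →  V² − fR·V + fR·V_g = 0
With fR = 1.13×10⁻⁴ × 922×10³ m = 104 m/s:
V = [fR − √((fR)² − 4 fR V_g)]/2 = [104 − √(104² − 4×104×11.9)]/2 = 13.7 m/s
Supergeostrophic (V > V_g = 11.9 m/s), as expected around a high.
Converting: 13.7 m/s × 3.6 = 49.4 km/h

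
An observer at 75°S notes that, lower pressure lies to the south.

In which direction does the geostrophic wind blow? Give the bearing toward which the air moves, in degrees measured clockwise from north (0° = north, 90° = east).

The pressure-gradient force points toward the south (bearing 180°).
Geostrophic balance: in the Southern Hemisphere the Coriolis force deflects motion to the left, so the geostrophic wind blows 90° to the left of the pressure-gradient force (low pressure on the right).
Rotating 180° by 90° counterclockwise gives 090° — the wind blows toward the east.

090°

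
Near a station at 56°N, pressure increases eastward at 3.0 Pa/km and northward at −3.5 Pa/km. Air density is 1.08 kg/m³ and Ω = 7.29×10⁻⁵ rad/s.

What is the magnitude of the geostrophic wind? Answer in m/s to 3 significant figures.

35.3 m/s

Coriolis parameter at 56°N:
f = 2Ω sin φ = 2 × 7.29×10⁻⁵ × sin 56° = 1.21×10⁻⁴ s⁻¹
Component geostrophic relations (x east, y north):
u_g = −(1/(fρ)) ∂P/∂y,  v_g = (1/(fρ)) ∂P/∂x
u_g = −(−3.5×10⁻³)/(1.21×10⁻⁴ × 1.08) = 26.8 m/s;  v_g = (3.0×10⁻³)/(1.21×10⁻⁴ × 1.08) = 23.0 m/s
|V_g| = √(u_g² + v_g²) = 35.3 m/s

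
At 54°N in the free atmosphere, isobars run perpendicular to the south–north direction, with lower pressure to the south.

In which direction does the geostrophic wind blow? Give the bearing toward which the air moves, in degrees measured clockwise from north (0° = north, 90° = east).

270°

The pressure-gradient force points toward the south (bearing 180°).
Geostrophic balance: in the Northern Hemisphere the Coriolis force deflects motion to the right, so the geostrophic wind blows 90° to the right of the pressure-gradient force (low pressure on the left).
Rotating 180° by 90° clockwise gives 270° — the wind blows toward the west.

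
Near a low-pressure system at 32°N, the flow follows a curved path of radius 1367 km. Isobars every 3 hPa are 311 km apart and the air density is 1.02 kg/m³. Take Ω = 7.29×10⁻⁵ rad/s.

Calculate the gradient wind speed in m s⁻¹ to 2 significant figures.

11 m s⁻¹

Coriolis parameter at 32°N:
f = 2Ω sin φ = 2 × 7.29×10⁻⁵ × sin 32° = 7.73×10⁻⁵ s⁻¹
Pressure gradient: |∂P/∂n| = 300 Pa / 311000 m = 9.65×10⁻⁴ Pa/m
Geostrophic speed: V_g = |∂P/∂n|/(fρ) = 9.65×10⁻⁴/(7.73×10⁻⁵ × 1.02) = 12.2 m/s
Around a low, centrifugal force acts outward with Coriolis, so pressure-gradient force balances both:
(1/ρ)|∂P/∂n| = fV + V²/R  →  V² + fR·V − fR·V_g = 0
With fR = 7.73×10⁻⁵ × 1367×10³ m = 106 m/s:
V = [−fR + √((fR)² + 4 fR V_g)]/2 = [−106 + √(106² + 4×106×12.2)]/2 = 11.1 m/s
Subgeostrophic (V < V_g = 12.2 m/s), as expected around a low.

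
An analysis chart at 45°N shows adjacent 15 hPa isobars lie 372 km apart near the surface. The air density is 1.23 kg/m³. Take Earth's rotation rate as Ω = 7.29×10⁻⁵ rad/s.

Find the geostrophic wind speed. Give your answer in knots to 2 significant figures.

62 knots

Coriolis parameter at 45°N:
f = 2Ω sin φ = 2 × 7.29×10⁻⁵ × sin 45° = 1.03×10⁻⁴ s⁻¹
Pressure gradient: |∂P/∂n| = 1500 Pa / 372000 m = 4.03×10⁻³ Pa/m
Geostrophic balance (pressure-gradient force = Coriolis force):
V_g = (1/(fρ)) |∂P/∂n| = 4.03×10⁻³ / (1.03×10⁻⁴ × 1.23) = 31.8 m/s
Converting: 31.8 m/s × 1.944 = 62 knots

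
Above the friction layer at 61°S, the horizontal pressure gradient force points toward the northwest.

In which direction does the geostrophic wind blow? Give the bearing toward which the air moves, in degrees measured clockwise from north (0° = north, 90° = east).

The pressure-gradient force points toward the northwest (bearing 315°).
Geostrophic balance: in the Southern Hemisphere the Coriolis force deflects motion to the left, so the geostrophic wind blows 90° to the left of the pressure-gradient force (low pressure on the right).
Rotating 315° by 90° counterclockwise gives 225° — the wind blows toward the southwest.

225°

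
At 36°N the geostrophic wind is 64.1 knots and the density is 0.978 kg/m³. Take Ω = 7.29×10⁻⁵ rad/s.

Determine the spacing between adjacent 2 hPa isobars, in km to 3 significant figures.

Coriolis parameter at 36°N:
f = 2Ω sin φ = 2 × 7.29×10⁻⁵ × sin 36° = 8.57×10⁻⁵ s⁻¹
Wind speed in SI: 64.1 knots = 33.0 m/s
Geostrophic balance rearranged: |∂P/∂n| = f ρ V_g
|∂P/∂n| = 8.57×10⁻⁵ × 0.978 × 33.0 = 2.76×10⁻³ Pa/m
Isobar spacing: Δn = ΔP/|∂P/∂n| = 200 Pa / 2.76×10⁻³ Pa/m = 72363 m ≈ 72.4 km

72.4 km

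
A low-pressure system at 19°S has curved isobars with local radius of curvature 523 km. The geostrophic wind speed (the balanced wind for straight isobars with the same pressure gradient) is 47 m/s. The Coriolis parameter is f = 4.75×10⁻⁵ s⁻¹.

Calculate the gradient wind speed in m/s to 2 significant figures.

Around a low, centrifugal force acts outward with Coriolis, so pressure-gradient force balances both:
(1/ρ)|∂P/∂n| = fV + V²/R  →  V² + fR·V − fR·V_g = 0
With fR = 4.75×10⁻⁵ × 523×10³ m = 24.8 m/s:
V = [−fR + √((fR)² + 4 fR V_g)]/2 = [−24.8 + √(24.8² + 4×24.8×47)]/2 = 23.9 m/s
Subgeostrophic (V < V_g = 47 m/s), as expected around a low.

24 m/s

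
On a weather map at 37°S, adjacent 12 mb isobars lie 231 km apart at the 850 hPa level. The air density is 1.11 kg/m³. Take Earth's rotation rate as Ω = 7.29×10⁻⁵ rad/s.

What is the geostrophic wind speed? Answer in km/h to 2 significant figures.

Coriolis parameter at 37°S:
f = 2Ω sin φ = 2 × 7.29×10⁻⁵ × sin 37° = 8.77×10⁻⁵ s⁻¹
Pressure gradient: |∂P/∂n| = 1200 Pa / 231000 m = 5.19×10⁻³ Pa/m
Geostrophic balance (pressure-gradient force = Coriolis force):
V_g = (1/(fρ)) |∂P/∂n| = 5.19×10⁻³ / (8.77×10⁻⁵ × 1.11) = 53.3 m/s
Converting: 53.3 m/s × 3.6 = 190 km/h

190 km/h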